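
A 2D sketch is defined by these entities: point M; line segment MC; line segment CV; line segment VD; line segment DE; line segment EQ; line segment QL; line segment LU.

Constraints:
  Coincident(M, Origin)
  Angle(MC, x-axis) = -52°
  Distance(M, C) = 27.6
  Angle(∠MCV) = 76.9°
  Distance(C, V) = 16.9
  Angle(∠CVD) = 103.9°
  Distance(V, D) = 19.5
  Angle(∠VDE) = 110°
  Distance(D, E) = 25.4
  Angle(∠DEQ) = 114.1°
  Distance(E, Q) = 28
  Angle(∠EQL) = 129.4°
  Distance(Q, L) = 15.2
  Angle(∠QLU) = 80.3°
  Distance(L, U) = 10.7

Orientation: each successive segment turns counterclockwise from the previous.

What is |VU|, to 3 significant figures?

31.6

M is at the origin; MC runs at -52.0° with length 27.6, so C = (17.0, -21.7). ∠MCV = 76.9° gives CV at 51.1° from the x-axis; with |CV| = 16.9, V = (27.6, -8.60). ∠CVD = 103.9° gives VD at 127° from the x-axis; with |VD| = 19.5, D = (15.8, 6.94). ∠VDE = 110.0° gives DE at -163° from the x-axis; with |DE| = 25.4, E = (-8.45, -0.575). ∠DEQ = 114.1° gives EQ at -96.9° from the x-axis; with |EQ| = 28.0, Q = (-11.8, -28.4). ∠EQL = 129.4° gives QL at -46.3° from the x-axis; with |QL| = 15.2, L = (-1.31, -39.4). ∠QLU = 80.3° gives LU at 53.4° from the x-axis; with |LU| = 10.7, U = (5.07, -30.8). Then |VU| = |U − V| = 31.6.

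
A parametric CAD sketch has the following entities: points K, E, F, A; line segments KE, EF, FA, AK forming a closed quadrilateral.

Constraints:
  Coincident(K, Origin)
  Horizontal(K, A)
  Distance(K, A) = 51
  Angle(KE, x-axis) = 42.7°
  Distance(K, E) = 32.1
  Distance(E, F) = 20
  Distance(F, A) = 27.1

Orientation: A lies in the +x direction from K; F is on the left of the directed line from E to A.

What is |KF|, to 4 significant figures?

50.35

Checks: |EF| = 20.00 ✓; |FA| = 27.10 ✓.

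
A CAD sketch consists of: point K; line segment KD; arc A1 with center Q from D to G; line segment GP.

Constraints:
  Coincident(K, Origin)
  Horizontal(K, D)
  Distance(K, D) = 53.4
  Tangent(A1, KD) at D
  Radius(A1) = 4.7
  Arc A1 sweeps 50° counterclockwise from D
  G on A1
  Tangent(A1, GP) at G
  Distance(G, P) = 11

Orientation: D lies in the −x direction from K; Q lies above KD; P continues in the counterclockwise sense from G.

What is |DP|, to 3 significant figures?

14.7

K is at the origin; KD is horizontal with |KD| = 53.4 and D on the −x side, so D = (-53.4, 0.00). Since A1 is tangent to KD there, QD ⟂ KD, so Q = D + (0, 4.7) = (-53.4, 4.70). On A1, D sits at bearing -90° from Q; a 50° counterclockwise sweep puts G at bearing -40°, so G = Q + 4.7·(cos -40°, sin -40°) = (-49.8, 1.68). The tangent condition forces QG to be normal to GP, so GP runs along (−sin -40°, cos -40°); with |GP| = 11.0, P = (-42.7, 10.1). Then |DP| = |P − D| = 14.7.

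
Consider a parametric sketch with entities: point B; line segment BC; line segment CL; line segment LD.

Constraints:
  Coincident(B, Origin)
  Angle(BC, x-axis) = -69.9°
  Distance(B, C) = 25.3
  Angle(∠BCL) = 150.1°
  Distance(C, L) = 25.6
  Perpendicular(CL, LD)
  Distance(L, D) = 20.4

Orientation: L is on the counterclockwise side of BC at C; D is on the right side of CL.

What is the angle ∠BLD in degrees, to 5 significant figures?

104.86°

B is at the origin; BC runs at -69.9° with length 25.3, so C = 25.3·(cos -69.9°, sin -69.9°) = (8.6946, -23.759). ∠BCL = 150.1°, so CL runs at -69.9° + (180° − 150.1°) = -40.000° from the x-axis; with |CL| = 25.6, L = C + 25.6·(cos -40.000°, sin -40.000°) = (28.305, -40.214). CL is perpendicular to LD; with |LD| = 20.4 on the right of CL, D = L + 20.4·(-0.64279, -0.76604) = (15.192, -55.842). Then cos ∠BLD = LB·LD / (|LB||LD|), giving 104.86°.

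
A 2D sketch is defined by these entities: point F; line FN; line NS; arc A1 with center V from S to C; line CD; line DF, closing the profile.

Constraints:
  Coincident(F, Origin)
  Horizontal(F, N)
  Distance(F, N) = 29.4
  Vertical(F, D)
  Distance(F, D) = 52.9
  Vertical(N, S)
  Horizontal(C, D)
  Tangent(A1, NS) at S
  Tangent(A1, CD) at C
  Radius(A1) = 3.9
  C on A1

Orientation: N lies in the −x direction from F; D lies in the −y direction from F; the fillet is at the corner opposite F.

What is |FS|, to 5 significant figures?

57.143

F is at the origin; F and N share the same y with |FN| = 29.4 and N on the −x side, so N = (-29.400, 0.0000). F and D share the same x with |FD| = 52.9 and D on the −y side, so D = (0.0000, -52.900). The virtual corner opposite F is at (-29.400, -52.900). A1 meets NS tangentially, so VS is at right angles to NS and A1 meets CD tangentially, so VC is at right angles to CD, with radius 3.9, so the center V sits 3.9 in from both sides at V = (-25.500, -49.000). That places the tangent points at S = (-29.400, -49.000) on NS and C = (-25.500, -52.900) on CD. Then |FS| = |S − F| = 57.143.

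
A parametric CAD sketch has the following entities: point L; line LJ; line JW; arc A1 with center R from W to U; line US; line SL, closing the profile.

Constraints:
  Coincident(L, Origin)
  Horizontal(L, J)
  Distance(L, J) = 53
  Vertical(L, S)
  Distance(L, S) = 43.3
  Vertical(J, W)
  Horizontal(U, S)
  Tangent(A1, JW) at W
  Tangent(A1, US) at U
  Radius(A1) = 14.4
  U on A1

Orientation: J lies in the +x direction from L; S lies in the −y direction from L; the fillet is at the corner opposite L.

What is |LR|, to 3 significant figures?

48.2

L is at the origin; LJ is horizontal with |LJ| = 53.0 and J on the +x side, so J = (53.0, 0.00). L and S share the same x with |LS| = 43.3 and S on the −y side, so S = (0.00, -43.3). The virtual corner opposite L is at (53.0, -43.3). A1 meets JW tangentially, so RW is at right angles to JW and the tangent condition forces RU to be normal to US, with radius 14.4, so the center R sits 14.4 in from both sides at R = (38.6, -28.9). Then |LR| = |R − L| = 48.2.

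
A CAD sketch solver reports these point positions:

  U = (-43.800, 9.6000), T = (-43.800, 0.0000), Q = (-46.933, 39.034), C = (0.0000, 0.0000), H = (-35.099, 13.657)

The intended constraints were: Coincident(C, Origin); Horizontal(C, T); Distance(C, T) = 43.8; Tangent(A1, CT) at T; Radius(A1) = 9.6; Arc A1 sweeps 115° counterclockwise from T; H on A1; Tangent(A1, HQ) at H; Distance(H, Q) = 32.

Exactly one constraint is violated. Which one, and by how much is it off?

Distance(H, Q) = 32 — off by 4.00.

C = (0.00, 0.00) ✓; C.y = 0.00, T.y = 0.00 ✓; |CT| = 43.80 ✓; ∠(UT, TC) = 90.00° ✓; |UT| = 9.600 ✓; bearing(U→H) − bearing(U→T) = 115.0° ✓; |UH| = 9.600 ✓; ∠(UH, HQ) = 90.00° ✓; |HQ| = 28.00 ✗.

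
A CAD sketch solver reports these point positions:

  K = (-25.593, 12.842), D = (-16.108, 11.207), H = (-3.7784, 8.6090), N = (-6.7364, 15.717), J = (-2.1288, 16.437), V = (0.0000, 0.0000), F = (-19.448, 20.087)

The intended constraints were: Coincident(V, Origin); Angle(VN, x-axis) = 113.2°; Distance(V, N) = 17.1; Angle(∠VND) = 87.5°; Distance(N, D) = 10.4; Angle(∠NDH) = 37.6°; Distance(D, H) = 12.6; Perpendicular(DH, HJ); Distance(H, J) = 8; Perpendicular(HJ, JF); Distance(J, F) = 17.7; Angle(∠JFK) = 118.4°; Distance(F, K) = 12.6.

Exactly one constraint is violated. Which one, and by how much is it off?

Distance(F, K) = 12.6 — off by 3.10.

V = (0.00, 0.00) ✓; VN at 113.2° ✓; |VN| = 17.10 ✓; ∠VND = 87.50° ✓; |ND| = 10.40 ✓; ∠NDH = 37.60° ✓; |DH| = 12.60 ✓; ∠(DH, HJ) = 90.00° ✓; |HJ| = 8.000 ✓; ∠(HJ, JF) = 90.00° ✓; |JF| = 17.70 ✓; ∠JFK = 118.4° ✓; |FK| = 9.500 ✗.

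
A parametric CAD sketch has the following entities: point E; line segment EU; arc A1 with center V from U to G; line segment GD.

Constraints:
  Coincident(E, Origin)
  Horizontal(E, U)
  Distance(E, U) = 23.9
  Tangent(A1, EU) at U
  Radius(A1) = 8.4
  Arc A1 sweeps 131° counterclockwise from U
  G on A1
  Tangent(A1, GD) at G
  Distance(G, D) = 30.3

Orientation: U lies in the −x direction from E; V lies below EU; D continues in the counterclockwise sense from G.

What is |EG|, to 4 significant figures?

33.29

E is at the origin; EU is horizontal with |EU| = 23.9 and U on the −x side, so U = (-23.90, 0.000). Since A1 is tangent to EU there, VU ⟂ EU, so V = U + (0, -8.4) = (-23.90, -8.400). On A1, U sits at bearing 90° from V; a 131° counterclockwise sweep puts G at bearing 221°, so G = V + 8.4·(cos 221°, sin 221°) = (-30.24, -13.91). Then |EG| = |G − E| = 33.29.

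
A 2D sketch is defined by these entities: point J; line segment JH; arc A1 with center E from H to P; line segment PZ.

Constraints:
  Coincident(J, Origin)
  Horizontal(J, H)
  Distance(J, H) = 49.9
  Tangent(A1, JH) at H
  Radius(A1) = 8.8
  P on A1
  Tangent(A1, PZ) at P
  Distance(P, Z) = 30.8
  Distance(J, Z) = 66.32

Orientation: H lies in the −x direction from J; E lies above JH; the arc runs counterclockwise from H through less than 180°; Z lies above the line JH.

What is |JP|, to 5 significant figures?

43.300

Checks: |EP| = 8.800 ✓; ∠(EP, PZ) = 90.00° ✓; |PZ| = 30.80 ✓; |JZ| = 66.32 ✓.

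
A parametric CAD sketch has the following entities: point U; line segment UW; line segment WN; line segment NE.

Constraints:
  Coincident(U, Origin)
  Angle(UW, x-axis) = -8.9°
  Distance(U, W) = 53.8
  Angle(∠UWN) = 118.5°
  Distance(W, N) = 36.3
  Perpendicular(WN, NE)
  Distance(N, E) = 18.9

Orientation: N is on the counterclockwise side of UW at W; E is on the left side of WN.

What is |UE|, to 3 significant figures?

68.2

∠UWN = 118.5°, so WN runs at -8.9° + (180° − 118.5°) = 52.6° from the x-axis; with |WN| = 36.3, N = W + 36.3·(cos 52.6°, sin 52.6°) = (75.2, 20.5). WN ⟂ NE; with |NE| = 18.9 on the left of WN, E = N + 18.9·(-0.794, 0.607) = (60.2, 32.0). Then |UE| = |E − U| = 68.2.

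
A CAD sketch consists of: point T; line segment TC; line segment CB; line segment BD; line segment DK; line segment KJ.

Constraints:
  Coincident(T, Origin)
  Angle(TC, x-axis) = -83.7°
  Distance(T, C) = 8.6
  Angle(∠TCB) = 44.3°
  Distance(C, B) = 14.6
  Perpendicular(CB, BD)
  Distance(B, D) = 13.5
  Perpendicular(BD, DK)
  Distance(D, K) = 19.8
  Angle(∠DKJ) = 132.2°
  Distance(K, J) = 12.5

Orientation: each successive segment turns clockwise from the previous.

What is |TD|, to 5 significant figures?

11.290

T is at the origin; TC runs at -83.7° with length 8.6, so C = (0.94372, -8.5481). ∠TCB = 44.3° gives CB at 140.60° from the x-axis; with |CB| = 14.6, B = (-10.338, 0.71900). The perpendicularity gives BD at right angles to CB, so BD runs at 50.600°; with |BD| = 13.5, D = (-1.7693, 11.151). Then |TD| = |D − T| = 11.290.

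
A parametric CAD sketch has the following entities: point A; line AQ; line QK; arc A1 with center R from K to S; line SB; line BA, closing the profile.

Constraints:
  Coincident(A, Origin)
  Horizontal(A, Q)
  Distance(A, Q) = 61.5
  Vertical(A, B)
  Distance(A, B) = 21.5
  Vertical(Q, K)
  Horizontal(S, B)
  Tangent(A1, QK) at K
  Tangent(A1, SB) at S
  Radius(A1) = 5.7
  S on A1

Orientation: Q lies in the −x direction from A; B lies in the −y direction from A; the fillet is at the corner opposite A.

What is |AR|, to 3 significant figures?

58.0

A is at the origin; AQ is horizontal with |AQ| = 61.5 and Q on the −x side, so Q = (-61.5, 0.00). AB is vertical with |AB| = 21.5 and B on the −y side, so B = (0.00, -21.5). The virtual corner opposite A is at (-61.5, -21.5). A1 meets QK tangentially, so RK is at right angles to QK and the tangent condition forces RS to be normal to SB, with radius 5.7, so the center R sits 5.7 in from both sides at R = (-55.8, -15.8). Then |AR| = |R − A| = 58.0.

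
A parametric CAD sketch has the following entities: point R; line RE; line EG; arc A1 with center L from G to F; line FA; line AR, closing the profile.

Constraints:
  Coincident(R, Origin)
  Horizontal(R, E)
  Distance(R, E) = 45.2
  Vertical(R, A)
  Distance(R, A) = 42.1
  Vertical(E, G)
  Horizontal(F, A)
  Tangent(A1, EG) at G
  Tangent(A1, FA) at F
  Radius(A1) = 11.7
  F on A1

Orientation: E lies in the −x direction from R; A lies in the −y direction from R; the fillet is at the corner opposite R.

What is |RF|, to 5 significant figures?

53.802

R is at the origin; RE is horizontal with |RE| = 45.2 and E on the −x side, so E = (-45.200, 0.0000). RA is vertical with |RA| = 42.1 and A on the −y side, so A = (0.0000, -42.100). The virtual corner opposite R is at (-45.200, -42.100). The tangent condition forces LG to be normal to EG and A1 meets FA tangentially, so LF is at right angles to FA, with radius 11.7, so the center L sits 11.7 in from both sides at L = (-33.500, -30.400). That places the tangent points at G = (-45.200, -30.400) on EG and F = (-33.500, -42.100) on FA. Then |RF| = |F − R| = 53.802.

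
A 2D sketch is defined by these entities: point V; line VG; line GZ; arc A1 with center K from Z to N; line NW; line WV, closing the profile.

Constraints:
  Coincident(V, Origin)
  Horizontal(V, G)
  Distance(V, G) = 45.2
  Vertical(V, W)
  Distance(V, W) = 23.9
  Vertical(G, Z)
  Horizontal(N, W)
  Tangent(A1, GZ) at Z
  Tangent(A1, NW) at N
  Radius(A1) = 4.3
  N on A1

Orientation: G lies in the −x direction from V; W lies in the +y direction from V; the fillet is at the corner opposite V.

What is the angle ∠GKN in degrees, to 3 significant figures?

168°

The virtual corner opposite V is at (-45.2, 23.9). The tangent condition forces KZ to be normal to GZ and tangency of A1 to NW means the radius KN is perpendicular to NW, with radius 4.3, so the center K sits 4.3 in from both sides at K = (-40.9, 19.6). That places the tangent points at Z = (-45.2, 19.6) on GZ and N = (-40.9, 23.9) on NW. Then cos ∠GKN = KG·KN / (|KG||KN|), giving 168°.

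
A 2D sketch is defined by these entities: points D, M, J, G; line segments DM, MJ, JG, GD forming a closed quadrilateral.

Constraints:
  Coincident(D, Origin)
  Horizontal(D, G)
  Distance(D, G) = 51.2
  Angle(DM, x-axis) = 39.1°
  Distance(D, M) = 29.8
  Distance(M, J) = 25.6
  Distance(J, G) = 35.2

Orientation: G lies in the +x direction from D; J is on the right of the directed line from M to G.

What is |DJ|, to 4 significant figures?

17.54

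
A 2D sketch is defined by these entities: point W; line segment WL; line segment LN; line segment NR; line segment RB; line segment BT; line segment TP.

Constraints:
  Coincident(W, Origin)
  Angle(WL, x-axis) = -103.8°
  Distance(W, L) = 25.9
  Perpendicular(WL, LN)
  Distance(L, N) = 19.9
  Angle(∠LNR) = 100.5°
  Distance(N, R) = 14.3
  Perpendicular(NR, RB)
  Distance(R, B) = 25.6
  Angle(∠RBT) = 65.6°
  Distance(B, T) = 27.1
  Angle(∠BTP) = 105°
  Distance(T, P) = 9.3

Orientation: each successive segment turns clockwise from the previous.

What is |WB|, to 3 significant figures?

7.65

W is at the origin; WL runs at -103.8° with length 25.9, so L = (-6.18, -25.2). WL ⟂ LN, so LN runs at 166°; with |LN| = 19.9, N = (-25.5, -20.4). ∠LNR = 100.5° gives NR at 86.7° from the x-axis; with |NR| = 14.3, R = (-24.7, -6.13). The perpendicularity gives RB at right angles to NR, so RB runs at -3.30°; with |RB| = 25.6, B = (0.877, -7.60). Then |WB| = |B − W| = 7.65.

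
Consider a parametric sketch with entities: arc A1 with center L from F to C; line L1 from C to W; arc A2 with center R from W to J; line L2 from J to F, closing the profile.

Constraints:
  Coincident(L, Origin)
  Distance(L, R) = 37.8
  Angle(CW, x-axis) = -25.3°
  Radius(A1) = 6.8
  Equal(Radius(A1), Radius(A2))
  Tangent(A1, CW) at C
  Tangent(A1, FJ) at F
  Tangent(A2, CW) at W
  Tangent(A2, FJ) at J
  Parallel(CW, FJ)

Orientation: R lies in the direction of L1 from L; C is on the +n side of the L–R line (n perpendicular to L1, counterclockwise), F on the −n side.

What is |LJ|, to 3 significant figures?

38.4

The slot axis is L1's direction at -25.3°, so u = (cos -25.3°, sin -25.3°) = (0.904, -0.427) and n = (−sin -25.3°, cos -25.3°) = (0.427, 0.904). L is at the origin and R lies 37.8 along u from L, so R = 37.8·u = (34.2, -16.2). Tangency of A1 to both parallel lines with radius 6.8 puts C and F at L ± 6.8·n: C = (2.91, 6.15), F = (-2.91, -6.15). Equal radii place W and J the same way about R: W = R + 6.8·n = (37.1, -10.0), J = R − 6.8·n = (31.3, -22.3). Then |LJ| = |J − L| = 38.4.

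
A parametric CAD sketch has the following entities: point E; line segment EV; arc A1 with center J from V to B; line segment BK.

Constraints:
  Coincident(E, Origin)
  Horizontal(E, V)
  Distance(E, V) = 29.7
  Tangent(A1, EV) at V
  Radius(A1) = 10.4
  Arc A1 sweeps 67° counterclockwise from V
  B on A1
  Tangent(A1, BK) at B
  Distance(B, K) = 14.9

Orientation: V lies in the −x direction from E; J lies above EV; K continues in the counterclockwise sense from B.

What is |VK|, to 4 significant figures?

25.28

E is at the origin; EV is horizontal with |EV| = 29.7 and V on the −x side, so V = (-29.70, 0.000). The tangent condition forces JV to be normal to EV, so J = V + (0, 10.4) = (-29.70, 10.40). On A1, V sits at bearing -90° from J; a 67° counterclockwise sweep puts B at bearing -23°, so B = J + 10.4·(cos -23°, sin -23°) = (-20.13, 6.336). Since A1 is tangent to BK there, JB ⟂ BK, so BK runs along (−sin -23°, cos -23°); with |BK| = 14.9, K = (-14.30, 20.05). Then |VK| = |K − V| = 25.28.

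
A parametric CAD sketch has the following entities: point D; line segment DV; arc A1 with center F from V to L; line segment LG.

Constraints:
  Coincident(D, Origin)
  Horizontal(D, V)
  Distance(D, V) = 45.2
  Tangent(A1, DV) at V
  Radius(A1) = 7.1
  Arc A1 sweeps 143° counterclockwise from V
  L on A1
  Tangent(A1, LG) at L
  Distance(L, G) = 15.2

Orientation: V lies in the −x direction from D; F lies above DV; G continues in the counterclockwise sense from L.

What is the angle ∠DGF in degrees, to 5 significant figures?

39.596°

On A1, V sits at bearing -90° from F; a 143° counterclockwise sweep puts L at bearing 53°, so L = F + 7.1·(cos 53°, sin 53°) = (-40.927, 12.770). Since A1 is tangent to LG there, FL ⟂ LG, so LG runs along (−sin 53°, cos 53°); with |LG| = 15.2, G = (-53.066, 21.918). Then cos ∠DGF = GD·GF / (|GD||GF|), giving 39.596°.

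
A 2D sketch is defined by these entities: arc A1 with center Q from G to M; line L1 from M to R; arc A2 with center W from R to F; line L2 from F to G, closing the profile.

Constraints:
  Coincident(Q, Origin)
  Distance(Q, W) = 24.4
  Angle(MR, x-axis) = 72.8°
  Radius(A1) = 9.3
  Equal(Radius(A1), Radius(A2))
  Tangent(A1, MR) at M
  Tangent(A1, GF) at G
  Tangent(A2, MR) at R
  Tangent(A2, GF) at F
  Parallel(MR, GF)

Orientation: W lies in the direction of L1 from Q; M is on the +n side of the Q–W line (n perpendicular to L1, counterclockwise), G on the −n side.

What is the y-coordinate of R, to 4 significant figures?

26.06

The slot axis is L1's direction at 72.8°, so u = (cos 72.8°, sin 72.8°) = (0.2957, 0.9553) and n = (−sin 72.8°, cos 72.8°) = (-0.9553, 0.2957). Q is at the origin and W lies 24.4 along u from Q, so W = 24.4·u = (7.215, 23.31). Tangency of A1 to both parallel lines with radius 9.3 puts M and G at Q ± 9.3·n: M = (-8.884, 2.750), G = (8.884, -2.750). Equal radii place R and F the same way about W: R = W + 9.3·n = (-1.669, 26.06), F = W − 9.3·n = (16.10, 20.56). So R.y = 26.06.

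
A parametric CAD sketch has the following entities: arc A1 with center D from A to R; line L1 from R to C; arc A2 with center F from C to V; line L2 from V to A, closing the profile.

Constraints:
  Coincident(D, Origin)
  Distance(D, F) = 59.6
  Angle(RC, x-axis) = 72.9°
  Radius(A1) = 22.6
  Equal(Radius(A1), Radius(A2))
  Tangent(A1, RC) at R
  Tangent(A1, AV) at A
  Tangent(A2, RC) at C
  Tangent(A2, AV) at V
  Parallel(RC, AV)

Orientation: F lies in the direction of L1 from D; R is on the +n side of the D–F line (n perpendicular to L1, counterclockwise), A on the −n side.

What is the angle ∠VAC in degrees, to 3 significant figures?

37.2°

The slot axis is L1's direction at 72.9°, so u = (cos 72.9°, sin 72.9°) = (0.294, 0.956) and n = (−sin 72.9°, cos 72.9°) = (-0.956, 0.294). D is at the origin and F lies 59.6 along u from D, so F = 59.6·u = (17.5, 57.0). Tangency of A1 to both parallel lines with radius 22.6 puts R and A at D ± 22.6·n: R = (-21.6, 6.65), A = (21.6, -6.65). Equal radii place C and V the same way about F: C = F + 22.6·n = (-4.08, 63.6), V = F − 22.6·n = (39.1, 50.3). Then cos ∠VAC = AV·AC / (|AV||AC|), giving 37.2°.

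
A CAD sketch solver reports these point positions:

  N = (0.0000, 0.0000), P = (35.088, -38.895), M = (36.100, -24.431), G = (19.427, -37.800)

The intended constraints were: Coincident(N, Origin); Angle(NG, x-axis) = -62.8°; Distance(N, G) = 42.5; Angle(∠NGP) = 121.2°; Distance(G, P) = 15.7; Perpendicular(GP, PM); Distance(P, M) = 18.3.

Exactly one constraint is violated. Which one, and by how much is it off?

Distance(P, M) = 18.3 — off by 3.80.

N = (0.00, 0.00) ✓; NG at -62.80° ✓; |NG| = 42.50 ✓; ∠NGP = 121.2° ✓; |GP| = 15.70 ✓; ∠(GP, PM) = 90.00° ✓; |PM| = 14.50 ✗.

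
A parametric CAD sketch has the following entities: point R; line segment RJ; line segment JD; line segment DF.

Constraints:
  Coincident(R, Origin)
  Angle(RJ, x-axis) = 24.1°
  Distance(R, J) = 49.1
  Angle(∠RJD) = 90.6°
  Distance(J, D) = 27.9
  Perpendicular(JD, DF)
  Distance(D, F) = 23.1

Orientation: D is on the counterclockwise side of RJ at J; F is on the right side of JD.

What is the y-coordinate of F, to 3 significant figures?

54.8

R is at the origin; RJ runs at 24.1° with length 49.1, so J = 49.1·(cos 24.1°, sin 24.1°) = (44.8, 20.0). ∠RJD = 90.6°, so JD runs at 24.1° + (180° − 90.6°) = 114° from the x-axis; with |JD| = 27.9, D = J + 27.9·(cos 114°, sin 114°) = (33.7, 45.6). JD ⟂ DF; with |DF| = 23.1 on the right of JD, F = D + 23.1·(0.917, 0.399) = (54.9, 54.8). So F.y = 54.8.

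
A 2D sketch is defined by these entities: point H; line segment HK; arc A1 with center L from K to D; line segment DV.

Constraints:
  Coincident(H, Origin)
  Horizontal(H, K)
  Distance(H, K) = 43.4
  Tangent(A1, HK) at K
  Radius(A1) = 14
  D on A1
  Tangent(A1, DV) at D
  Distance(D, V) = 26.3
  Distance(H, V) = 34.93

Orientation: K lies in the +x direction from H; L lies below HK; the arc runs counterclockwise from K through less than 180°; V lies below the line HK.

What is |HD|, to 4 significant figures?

32.04

Checks: |HK| = 43.40 ✓; |LD| = 14.00 ✓; ∠(LD, DV) = 90.00° ✓; |DV| = 26.30 ✓; |HV| = 34.93 ✓.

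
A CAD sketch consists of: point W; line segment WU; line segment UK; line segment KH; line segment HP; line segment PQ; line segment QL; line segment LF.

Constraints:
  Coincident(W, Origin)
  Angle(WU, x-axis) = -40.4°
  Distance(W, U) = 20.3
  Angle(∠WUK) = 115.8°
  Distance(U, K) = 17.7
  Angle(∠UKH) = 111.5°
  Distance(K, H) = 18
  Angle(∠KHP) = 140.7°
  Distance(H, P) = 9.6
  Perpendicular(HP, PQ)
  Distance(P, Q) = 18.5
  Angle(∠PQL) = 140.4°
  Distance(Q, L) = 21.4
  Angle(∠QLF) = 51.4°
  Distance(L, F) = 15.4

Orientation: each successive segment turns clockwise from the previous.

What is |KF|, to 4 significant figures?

10.86

W is at the origin; WU runs at -40.4° with length 20.3, so U = (15.46, -13.16). ∠WUK = 115.8° gives UK at -104.6° from the x-axis; with |UK| = 17.7, K = (11.00, -30.29). ∠UKH = 111.5° gives KH at -173.1° from the x-axis; with |KH| = 18.0, H = (-6.872, -32.45). ∠KHP = 140.7° gives HP at 147.6° from the x-axis; with |HP| = 9.6, P = (-14.98, -27.30). HP is perpendicular to PQ, so PQ runs at 57.60°; with |PQ| = 18.5, Q = (-5.065, -11.68). ∠PQL = 140.4° gives QL at 18.00° from the x-axis; with |QL| = 21.4, L = (15.29, -5.071). ∠QLF = 51.4° gives LF at -110.6° from the x-axis; with |LF| = 15.4, F = (9.869, -19.49). Then |KF| = |F − K| = 10.86.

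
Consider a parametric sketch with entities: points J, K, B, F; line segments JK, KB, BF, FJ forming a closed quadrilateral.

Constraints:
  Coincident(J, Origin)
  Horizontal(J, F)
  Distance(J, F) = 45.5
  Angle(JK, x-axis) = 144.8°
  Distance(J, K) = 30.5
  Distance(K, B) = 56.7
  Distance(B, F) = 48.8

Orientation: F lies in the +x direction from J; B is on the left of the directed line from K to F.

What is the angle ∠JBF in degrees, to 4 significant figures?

54.24°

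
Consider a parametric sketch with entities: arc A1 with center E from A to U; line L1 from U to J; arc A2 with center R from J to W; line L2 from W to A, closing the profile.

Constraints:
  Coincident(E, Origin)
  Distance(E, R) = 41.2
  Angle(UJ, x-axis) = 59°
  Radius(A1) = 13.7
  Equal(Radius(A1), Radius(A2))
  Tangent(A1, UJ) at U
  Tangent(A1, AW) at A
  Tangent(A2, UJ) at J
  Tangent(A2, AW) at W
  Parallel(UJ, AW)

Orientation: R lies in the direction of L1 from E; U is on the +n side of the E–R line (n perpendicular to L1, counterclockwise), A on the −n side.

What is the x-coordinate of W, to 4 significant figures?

32.96

Tangency of A1 to both parallel lines with radius 13.7 puts U and A at E ± 13.7·n: U = (-11.74, 7.056), A = (11.74, -7.056). Equal radii place J and W the same way about R: J = R + 13.7·n = (9.476, 42.37), W = R − 13.7·n = (32.96, 28.26). So W.x = 32.96.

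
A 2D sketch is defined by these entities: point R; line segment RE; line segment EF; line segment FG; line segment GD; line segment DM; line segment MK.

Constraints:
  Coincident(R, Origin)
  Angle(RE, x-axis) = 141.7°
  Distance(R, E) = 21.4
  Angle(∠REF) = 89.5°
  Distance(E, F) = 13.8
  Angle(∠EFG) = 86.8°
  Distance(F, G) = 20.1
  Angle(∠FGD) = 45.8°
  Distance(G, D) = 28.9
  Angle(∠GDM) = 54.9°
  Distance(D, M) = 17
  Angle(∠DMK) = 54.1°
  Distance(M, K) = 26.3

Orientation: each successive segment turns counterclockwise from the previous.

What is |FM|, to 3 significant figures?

5.14

R is at the origin; RE runs at 141.7° with length 21.4, so E = (-16.8, 13.3). ∠REF = 89.5° gives EF at -128° from the x-axis; with |EF| = 13.8, F = (-25.3, 2.36). ∠EFG = 86.8° gives FG at -34.6° from the x-axis; with |FG| = 20.1, G = (-8.71, -9.05). ∠FGD = 45.8° gives GD at 99.6° from the x-axis; with |GD| = 28.9, D = (-13.5, 19.4). ∠GDM = 54.9° gives DM at -135° from the x-axis; with |DM| = 17.0, M = (-25.6, 7.48). Then |FM| = |M − F| = 5.14.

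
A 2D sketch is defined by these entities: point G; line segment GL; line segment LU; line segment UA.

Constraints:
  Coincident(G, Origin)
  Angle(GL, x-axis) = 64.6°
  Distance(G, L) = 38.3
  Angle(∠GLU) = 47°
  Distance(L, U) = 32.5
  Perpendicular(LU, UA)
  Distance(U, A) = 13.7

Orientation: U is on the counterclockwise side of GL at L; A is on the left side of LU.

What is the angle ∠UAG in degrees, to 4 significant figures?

156.0°

G is at the origin; GL runs at 64.6° with length 38.3, so L = 38.3·(cos 64.6°, sin 64.6°) = (16.43, 34.60). ∠GLU = 47.0°, so LU runs at 64.6° + (180° − 47.0°) = 197.6° from the x-axis; with |LU| = 32.5, U = L + 32.5·(cos 197.6°, sin 197.6°) = (-14.55, 24.77). The perpendicularity gives UA at right angles to LU; with |UA| = 13.7 on the left of LU, A = U + 13.7·(0.3024, -0.9532) = (-10.41, 11.71). Then cos ∠UAG = AU·AG / (|AU||AG|), giving 156.0°.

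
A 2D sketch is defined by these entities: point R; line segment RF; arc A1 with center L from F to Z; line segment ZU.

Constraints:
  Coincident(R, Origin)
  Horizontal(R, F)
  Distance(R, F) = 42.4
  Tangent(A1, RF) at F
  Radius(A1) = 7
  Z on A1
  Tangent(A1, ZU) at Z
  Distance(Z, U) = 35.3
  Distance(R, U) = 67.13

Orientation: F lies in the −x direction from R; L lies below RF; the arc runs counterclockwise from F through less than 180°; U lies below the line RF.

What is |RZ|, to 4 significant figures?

49.77

Checks: |LZ| = 7.000 ✓; ∠(LZ, ZU) = 90.00° ✓; |ZU| = 35.30 ✓; |RU| = 67.13 ✓.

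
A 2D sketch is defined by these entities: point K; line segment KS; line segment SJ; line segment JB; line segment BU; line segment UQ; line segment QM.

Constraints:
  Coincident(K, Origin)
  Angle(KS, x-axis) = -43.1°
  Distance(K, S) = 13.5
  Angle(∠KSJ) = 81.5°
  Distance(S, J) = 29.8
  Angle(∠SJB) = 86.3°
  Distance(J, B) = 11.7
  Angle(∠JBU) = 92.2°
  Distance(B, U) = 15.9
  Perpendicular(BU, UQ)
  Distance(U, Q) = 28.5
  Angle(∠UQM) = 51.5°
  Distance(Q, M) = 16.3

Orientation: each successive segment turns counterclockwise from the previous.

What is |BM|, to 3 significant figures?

18.6

K is at the origin; KS runs at -43.1° with length 13.5, so S = (9.86, -9.22). ∠KSJ = 81.5° gives SJ at 55.4° from the x-axis; with |SJ| = 29.8, J = (26.8, 15.3). ∠SJB = 86.3° gives JB at 149° from the x-axis; with |JB| = 11.7, B = (16.7, 21.3). ∠JBU = 92.2° gives BU at -123° from the x-axis; with |BU| = 15.9, U = (8.06, 7.99). The perpendicularity gives UQ at right angles to BU, so UQ runs at -33.1°; with |UQ| = 28.5, Q = (31.9, -7.57). ∠UQM = 51.5° gives QM at 95.4° from the x-axis; with |QM| = 16.3, M = (30.4, 8.66). Then |BM| = |M − B| = 18.6.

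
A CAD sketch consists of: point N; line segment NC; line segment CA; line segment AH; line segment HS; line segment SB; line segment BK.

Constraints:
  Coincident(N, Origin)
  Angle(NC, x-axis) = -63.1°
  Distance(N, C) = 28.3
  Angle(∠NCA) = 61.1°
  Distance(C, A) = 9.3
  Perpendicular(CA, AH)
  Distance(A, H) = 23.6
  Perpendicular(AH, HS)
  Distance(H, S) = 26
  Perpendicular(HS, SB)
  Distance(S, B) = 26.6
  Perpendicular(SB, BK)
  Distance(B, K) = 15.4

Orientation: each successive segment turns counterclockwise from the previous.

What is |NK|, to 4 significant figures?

31.56

HS ⟂ SB, so SB runs at -34.20°; with |SB| = 26.6, B = (5.898, -40.74). SB ⟂ BK, so BK runs at 55.80°; with |BK| = 15.4, K = (14.55, -28.00). Then |NK| = |K − N| = 31.56.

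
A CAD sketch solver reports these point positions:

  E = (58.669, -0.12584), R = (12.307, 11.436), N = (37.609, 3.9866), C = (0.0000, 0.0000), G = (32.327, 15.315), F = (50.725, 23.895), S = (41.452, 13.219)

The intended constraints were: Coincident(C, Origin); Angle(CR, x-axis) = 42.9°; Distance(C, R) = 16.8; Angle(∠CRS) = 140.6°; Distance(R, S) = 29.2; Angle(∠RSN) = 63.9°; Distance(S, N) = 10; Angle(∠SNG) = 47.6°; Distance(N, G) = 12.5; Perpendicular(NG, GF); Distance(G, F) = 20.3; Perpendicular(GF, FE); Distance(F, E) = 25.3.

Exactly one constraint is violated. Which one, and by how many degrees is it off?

Perpendicular(GF, FE) — off by 6.70°.

C = (0.00, 0.00) ✓; CR at 42.90° ✓; |CR| = 16.80 ✓; ∠CRS = 140.6° ✓; |RS| = 29.20 ✓; ∠RSN = 63.90° ✓; |SN| = 10.00 ✓; ∠SNG = 47.60° ✓; |NG| = 12.50 ✓; ∠(NG, GF) = 90.00° ✓; |GF| = 20.30 ✓; ∠(GF, FE) = 96.70° ✗; |FE| = 25.30 ✓.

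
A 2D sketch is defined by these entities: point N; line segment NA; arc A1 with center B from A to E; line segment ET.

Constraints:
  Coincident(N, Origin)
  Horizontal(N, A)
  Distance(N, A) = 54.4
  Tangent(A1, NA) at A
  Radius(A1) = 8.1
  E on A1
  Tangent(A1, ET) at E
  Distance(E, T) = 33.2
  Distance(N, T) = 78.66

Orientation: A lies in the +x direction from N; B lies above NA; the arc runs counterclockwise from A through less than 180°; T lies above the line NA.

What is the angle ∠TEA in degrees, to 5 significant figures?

139.93°

N is at the origin; NA is horizontal with |NA| = 54.4 and A on the +x side, so A = (54.400, 0.0000). Tangency of A1 to NA means the radius BA is perpendicular to NA, so B = A + (0, 8.1) = (54.400, 8.1000). Since BE ⟂ ET (tangency), |BT| = √(8.1² + 33.2²) = 34.174 regardless of where E sits on A1. So T lies on both circle(N, 78.66) and circle(B, 34.174); the above-NA intersection is T = (68.069, 39.421). E is the foot of the tangent from T: E = (62.380, 6.7121).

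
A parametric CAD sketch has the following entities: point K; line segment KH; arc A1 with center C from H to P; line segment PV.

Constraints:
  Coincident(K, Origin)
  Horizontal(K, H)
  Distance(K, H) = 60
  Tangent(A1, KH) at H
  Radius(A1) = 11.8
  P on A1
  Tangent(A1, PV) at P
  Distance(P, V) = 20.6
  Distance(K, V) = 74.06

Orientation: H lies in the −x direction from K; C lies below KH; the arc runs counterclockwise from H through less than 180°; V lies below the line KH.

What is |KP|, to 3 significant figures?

72.9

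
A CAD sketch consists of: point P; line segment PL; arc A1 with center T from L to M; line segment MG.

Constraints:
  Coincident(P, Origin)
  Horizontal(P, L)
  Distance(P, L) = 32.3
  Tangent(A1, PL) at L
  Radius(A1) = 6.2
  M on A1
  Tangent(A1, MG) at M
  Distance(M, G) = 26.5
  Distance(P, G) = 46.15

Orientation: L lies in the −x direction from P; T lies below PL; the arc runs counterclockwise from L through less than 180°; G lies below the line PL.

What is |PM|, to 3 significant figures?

39.1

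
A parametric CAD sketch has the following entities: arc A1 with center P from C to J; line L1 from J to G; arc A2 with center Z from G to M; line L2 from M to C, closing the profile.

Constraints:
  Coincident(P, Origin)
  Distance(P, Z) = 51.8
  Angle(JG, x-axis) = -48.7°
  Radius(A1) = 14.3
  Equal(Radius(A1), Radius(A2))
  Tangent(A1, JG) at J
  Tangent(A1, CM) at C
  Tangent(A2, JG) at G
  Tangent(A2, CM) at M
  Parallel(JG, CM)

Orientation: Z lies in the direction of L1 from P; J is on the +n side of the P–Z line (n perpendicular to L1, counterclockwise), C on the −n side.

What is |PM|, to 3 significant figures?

53.7

Tangency of A1 to both parallel lines with radius 14.3 puts J and C at P ± 14.3·n: J = (10.7, 9.44), C = (-10.7, -9.44). Equal radii place G and M the same way about Z: G = Z + 14.3·n = (44.9, -29.5), M = Z − 14.3·n = (23.4, -48.4). Then |PM| = |M − P| = 53.7.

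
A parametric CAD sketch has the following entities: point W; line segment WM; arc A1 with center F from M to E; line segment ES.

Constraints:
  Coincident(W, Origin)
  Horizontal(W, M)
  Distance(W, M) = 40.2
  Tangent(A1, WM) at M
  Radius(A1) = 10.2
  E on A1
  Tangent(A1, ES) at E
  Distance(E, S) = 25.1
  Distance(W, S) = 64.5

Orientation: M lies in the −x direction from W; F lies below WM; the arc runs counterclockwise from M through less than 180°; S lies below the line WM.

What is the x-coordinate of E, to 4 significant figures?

-50.14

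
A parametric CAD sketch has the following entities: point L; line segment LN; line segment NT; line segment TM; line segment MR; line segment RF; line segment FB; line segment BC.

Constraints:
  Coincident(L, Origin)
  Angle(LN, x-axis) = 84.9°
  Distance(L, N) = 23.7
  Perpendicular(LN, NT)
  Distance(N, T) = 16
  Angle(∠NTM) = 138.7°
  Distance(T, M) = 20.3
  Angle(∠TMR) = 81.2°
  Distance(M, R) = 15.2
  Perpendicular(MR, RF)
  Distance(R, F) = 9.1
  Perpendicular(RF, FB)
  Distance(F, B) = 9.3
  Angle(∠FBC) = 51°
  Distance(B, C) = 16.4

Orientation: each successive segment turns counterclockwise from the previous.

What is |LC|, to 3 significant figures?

21.3

L is at the origin; LN runs at 84.9° with length 23.7, so N = (2.11, 23.6). LN is perpendicular to NT, so NT runs at 175°; with |NT| = 16.0, T = (-13.8, 25.0). ∠NTM = 138.7° gives TM at -144° from the x-axis; with |TM| = 20.3, M = (-30.2, 13.0). ∠TMR = 81.2° gives MR at -45.0° from the x-axis; with |MR| = 15.2, R = (-19.5, 2.29). MR is perpendicular to RF, so RF runs at 45.0°; with |RF| = 9.1, F = (-13.0, 8.73). RF ⟂ FB, so FB runs at 135°; with |FB| = 9.3, B = (-19.6, 15.3). ∠FBC = 51.0° gives BC at -96.0° from the x-axis; with |BC| = 16.4, C = (-21.3, -1.01). Then |LC| = |C − L| = 21.3.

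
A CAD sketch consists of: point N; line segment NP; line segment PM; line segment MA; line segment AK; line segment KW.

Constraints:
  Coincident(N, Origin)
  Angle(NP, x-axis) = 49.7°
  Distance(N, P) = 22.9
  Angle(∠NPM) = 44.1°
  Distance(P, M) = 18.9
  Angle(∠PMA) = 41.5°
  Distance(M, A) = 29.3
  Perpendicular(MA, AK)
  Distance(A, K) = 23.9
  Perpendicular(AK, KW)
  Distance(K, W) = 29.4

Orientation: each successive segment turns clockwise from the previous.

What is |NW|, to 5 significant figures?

36.421

N is at the origin; NP runs at 49.7° with length 22.9, so P = (14.811, 17.465). ∠NPM = 44.1° gives PM at -86.200° from the x-axis; with |PM| = 18.9, M = (16.064, -1.3933). ∠PMA = 41.5° gives MA at 135.30° from the x-axis; with |MA| = 29.3, A = (-4.7624, 19.216). MA ⟂ AK, so AK runs at 45.300°; with |AK| = 23.9, K = (12.049, 36.204). AK ⟂ KW, so KW runs at -44.700°; with |KW| = 29.4, W = (32.946, 15.524). Then |NW| = |W − N| = 36.421.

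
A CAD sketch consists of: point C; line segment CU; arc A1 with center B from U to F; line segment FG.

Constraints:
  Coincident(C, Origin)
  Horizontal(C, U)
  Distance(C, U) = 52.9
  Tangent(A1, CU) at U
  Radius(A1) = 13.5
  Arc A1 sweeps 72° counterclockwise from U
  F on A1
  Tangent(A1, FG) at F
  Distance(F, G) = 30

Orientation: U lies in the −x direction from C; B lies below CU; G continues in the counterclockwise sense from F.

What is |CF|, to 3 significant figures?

66.4

C is at the origin; C and U share the same y with |CU| = 52.9 and U on the −x side, so U = (-52.9, 0.00). Since A1 is tangent to CU there, BU ⟂ CU, so B = U + (0, -13.5) = (-52.9, -13.5). On A1, U sits at bearing 90° from B; a 72° counterclockwise sweep puts F at bearing 162°, so F = B + 13.5·(cos 162°, sin 162°) = (-65.7, -9.33). Then |CF| = |F − C| = 66.4.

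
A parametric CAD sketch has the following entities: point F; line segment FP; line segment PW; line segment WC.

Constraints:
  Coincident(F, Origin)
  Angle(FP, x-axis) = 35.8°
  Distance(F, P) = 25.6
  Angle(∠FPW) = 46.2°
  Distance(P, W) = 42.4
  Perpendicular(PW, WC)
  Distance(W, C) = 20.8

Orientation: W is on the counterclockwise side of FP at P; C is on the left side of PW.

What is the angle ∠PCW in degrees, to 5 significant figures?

63.869°

∠FPW = 46.2°, so PW runs at 35.8° + (180° − 46.2°) = 169.60° from the x-axis; with |PW| = 42.4, W = P + 42.4·(cos 169.60°, sin 169.60°) = (-20.940, 22.629). PW is perpendicular to WC; with |WC| = 20.8 on the left of PW, C = W + 20.8·(-0.18052, -0.98357) = (-24.695, 2.1706). Then cos ∠PCW = CP·CW / (|CP||CW|), giving 63.869°.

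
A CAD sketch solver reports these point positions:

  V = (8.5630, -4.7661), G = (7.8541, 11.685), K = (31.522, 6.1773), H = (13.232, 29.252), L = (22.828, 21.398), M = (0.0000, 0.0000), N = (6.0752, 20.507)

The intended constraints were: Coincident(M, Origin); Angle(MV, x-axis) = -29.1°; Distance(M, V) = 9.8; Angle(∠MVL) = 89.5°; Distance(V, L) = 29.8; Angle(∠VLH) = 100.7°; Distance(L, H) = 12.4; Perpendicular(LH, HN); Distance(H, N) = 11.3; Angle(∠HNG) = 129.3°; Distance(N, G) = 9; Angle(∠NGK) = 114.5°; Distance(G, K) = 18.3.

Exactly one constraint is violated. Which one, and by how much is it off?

Distance(G, K) = 18.3 — off by 6.00.

M = (0.00, 0.00) ✓; MV at -29.10° ✓; |MV| = 9.800 ✓; ∠MVL = 89.50° ✓; |VL| = 29.80 ✓; ∠VLH = 100.7° ✓; |LH| = 12.40 ✓; ∠(LH, HN) = 90.00° ✓; |HN| = 11.30 ✓; ∠HNG = 129.3° ✓; |NG| = 9.000 ✓; ∠NGK = 114.5° ✓; |GK| = 24.30 ✗.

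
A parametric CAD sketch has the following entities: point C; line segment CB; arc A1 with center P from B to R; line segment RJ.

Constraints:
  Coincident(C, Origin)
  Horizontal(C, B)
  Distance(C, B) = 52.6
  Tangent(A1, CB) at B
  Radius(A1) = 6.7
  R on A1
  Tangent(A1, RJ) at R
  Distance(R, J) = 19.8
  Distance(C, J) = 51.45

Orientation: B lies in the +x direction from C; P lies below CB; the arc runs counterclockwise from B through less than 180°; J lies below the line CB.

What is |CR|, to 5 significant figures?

46.335

Checks: |PB| = 6.700 ✓; |PR| = 6.700 ✓; ∠(PR, RJ) = 90.00° ✓; |RJ| = 19.80 ✓; |CJ| = 51.45 ✓.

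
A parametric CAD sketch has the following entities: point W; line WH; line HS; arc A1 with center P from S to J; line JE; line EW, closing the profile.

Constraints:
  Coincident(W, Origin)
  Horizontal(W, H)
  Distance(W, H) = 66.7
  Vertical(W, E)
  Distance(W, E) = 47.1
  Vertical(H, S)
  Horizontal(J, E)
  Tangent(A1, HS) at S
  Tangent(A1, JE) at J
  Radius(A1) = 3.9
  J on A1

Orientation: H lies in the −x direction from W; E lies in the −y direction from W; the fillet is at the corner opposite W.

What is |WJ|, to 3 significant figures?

78.5

The virtual corner opposite W is at (-66.7, -47.1). Tangency of A1 to HS means the radius PS is perpendicular to HS and the tangent condition forces PJ to be normal to JE, with radius 3.9, so the center P sits 3.9 in from both sides at P = (-62.8, -43.2). That places the tangent points at S = (-66.7, -43.2) on HS and J = (-62.8, -47.1) on JE. Then |WJ| = |J − W| = 78.5.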